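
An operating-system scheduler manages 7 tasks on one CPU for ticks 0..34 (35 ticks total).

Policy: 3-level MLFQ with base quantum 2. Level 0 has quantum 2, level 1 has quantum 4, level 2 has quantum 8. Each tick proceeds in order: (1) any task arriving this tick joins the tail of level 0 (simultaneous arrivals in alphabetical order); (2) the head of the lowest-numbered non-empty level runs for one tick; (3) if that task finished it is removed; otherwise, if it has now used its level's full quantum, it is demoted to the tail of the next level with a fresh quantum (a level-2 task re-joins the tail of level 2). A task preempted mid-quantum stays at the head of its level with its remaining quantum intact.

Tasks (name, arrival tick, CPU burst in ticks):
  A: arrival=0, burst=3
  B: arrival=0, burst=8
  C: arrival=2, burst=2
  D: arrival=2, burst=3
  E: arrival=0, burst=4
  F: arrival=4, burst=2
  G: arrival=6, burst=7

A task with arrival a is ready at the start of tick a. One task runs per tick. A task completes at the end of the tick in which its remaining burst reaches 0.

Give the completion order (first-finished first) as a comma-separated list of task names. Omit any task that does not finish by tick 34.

completion order = C, F, A, E, D, B, G

t=0: L0/L1/L2 = ABE/-/- → run A
t=1: L0/L1/L2 = ABE/-/- → run A
t=2: L0/L1/L2 = BECD/A/- → run B
t=3: L0/L1/L2 = BECD/A/- → run B
t=4: L0/L1/L2 = ECDF/AB/- → run E
t=5: L0/L1/L2 = ECDF/AB/- → run E
t=6: L0/L1/L2 = CDFG/ABE/- → run C
t=7: L0/L1/L2 = CDFG/ABE/- → run C
t=8: L0/L1/L2 = DFG/ABE/- → run D
t=9: L0/L1/L2 = DFG/ABE/- → run D
t=10: L0/L1/L2 = FG/ABED/- → run F
t=11: L0/L1/L2 = FG/ABED/- → run F
t=12: L0/L1/L2 = G/ABED/- → run G
t=13: L0/L1/L2 = G/ABED/- → run G
t=14: L0/L1/L2 = -/ABEDG/- → run A
t=15: L0/L1/L2 = -/BEDG/- → run B
t=16: L0/L1/L2 = -/BEDG/- → run B
t=17: L0/L1/L2 = -/BEDG/- → run B
t=18: L0/L1/L2 = -/BEDG/- → run B
t=19: L0/L1/L2 = -/EDG/B → run E
t=20: L0/L1/L2 = -/EDG/B → run E
t=21: L0/L1/L2 = -/DG/B → run D
t=22: L0/L1/L2 = -/G/B → run G
t=23: L0/L1/L2 = -/G/B → run G
t=24: L0/L1/L2 = -/G/B → run G
t=25: L0/L1/L2 = -/G/B → run G
t=26: L0/L1/L2 = -/-/BG → run B
t=27: L0/L1/L2 = -/-/BG → run B
t=28: L0/L1/L2 = -/-/G → run G
t=29: (idle)
t=30: (idle)
t=31: (idle)
t=32: (idle)
t=33: (idle)
t=34: (idle)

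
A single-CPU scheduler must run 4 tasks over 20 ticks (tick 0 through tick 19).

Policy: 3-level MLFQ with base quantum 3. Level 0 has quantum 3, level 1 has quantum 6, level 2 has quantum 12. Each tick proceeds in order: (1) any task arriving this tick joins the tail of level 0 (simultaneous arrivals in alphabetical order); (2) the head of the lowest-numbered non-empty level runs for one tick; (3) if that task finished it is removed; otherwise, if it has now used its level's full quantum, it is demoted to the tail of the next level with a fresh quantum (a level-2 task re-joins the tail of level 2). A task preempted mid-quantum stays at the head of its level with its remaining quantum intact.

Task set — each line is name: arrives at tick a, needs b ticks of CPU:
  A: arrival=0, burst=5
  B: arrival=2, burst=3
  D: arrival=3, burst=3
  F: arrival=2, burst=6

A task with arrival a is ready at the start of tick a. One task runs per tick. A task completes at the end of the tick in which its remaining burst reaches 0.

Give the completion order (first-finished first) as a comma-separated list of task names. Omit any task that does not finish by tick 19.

completion order = B, D, A, F

t=0: L0/L1/L2 = A/-/- → run A
t=1: L0/L1/L2 = A/-/- → run A
t=2: L0/L1/L2 = ABF/-/- → run A
t=3: L0/L1/L2 = BFD/A/- → run B
t=4: L0/L1/L2 = BFD/A/- → run B
t=5: L0/L1/L2 = BFD/A/- → run B
t=6: L0/L1/L2 = FD/A/- → run F
t=7: L0/L1/L2 = FD/A/- → run F
t=8: L0/L1/L2 = FD/A/- → run F
t=9: L0/L1/L2 = D/AF/- → run D
t=10: L0/L1/L2 = D/AF/- → run D
t=11: L0/L1/L2 = D/AF/- → run D
t=12: L0/L1/L2 = -/AF/- → run A
t=13: L0/L1/L2 = -/AF/- → run A
t=14: L0/L1/L2 = -/F/- → run F
t=15: L0/L1/L2 = -/F/- → run F
t=16: L0/L1/L2 = -/F/- → run F
t=17: (idle)
t=18: (idle)
t=19: (idle)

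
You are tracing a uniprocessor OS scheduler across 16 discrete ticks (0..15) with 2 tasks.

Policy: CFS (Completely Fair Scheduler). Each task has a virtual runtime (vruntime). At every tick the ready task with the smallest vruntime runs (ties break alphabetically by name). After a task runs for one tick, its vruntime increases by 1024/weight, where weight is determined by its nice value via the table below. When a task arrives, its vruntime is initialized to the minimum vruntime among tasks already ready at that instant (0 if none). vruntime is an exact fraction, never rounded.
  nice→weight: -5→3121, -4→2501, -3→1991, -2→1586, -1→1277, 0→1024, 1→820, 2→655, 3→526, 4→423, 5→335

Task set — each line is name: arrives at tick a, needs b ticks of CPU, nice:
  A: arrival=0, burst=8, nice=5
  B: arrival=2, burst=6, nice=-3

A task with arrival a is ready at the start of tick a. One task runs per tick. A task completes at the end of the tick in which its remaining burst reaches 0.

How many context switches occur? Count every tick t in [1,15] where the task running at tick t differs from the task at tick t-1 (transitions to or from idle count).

context switches = 3

t=0: vr[A=0] → run A
t=1: vr[A=1024/335] → run A
t=2: vr[A=2048/335 B=2048/335] → run A
t=3: vr[A=3072/335 B=2048/335] → run B
t=4: vr[A=3072/335 B=4420608/666985] → run B
t=5: vr[A=3072/335 B=4763648/666985] → run B
t=6: vr[A=3072/335 B=5106688/666985] → run B
t=7: vr[A=3072/335 B=5449728/666985] → run B
t=8: vr[A=3072/335 B=5792768/666985] → run B
t=9: vr[A=3072/335] → run A
t=10: vr[A=4096/335] → run A
t=11: vr[A=1024/67] → run A
t=12: vr[A=6144/335] → run A
t=13: vr[A=7168/335] → run A
t=14: (idle)
t=15: (idle)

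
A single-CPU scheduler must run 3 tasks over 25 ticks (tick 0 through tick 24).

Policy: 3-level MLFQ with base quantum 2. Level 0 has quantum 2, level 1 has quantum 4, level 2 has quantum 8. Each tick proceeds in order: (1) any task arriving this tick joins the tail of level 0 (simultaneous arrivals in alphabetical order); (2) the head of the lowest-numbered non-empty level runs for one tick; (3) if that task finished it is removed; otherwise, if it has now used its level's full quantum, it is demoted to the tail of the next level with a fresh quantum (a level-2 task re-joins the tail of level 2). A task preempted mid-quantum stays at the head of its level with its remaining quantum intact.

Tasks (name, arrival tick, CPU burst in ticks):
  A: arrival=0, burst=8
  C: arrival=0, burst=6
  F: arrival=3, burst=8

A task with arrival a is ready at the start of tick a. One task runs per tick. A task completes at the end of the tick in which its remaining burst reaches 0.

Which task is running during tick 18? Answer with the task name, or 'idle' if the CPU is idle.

t=0: L0/L1/L2 = AC/-/- → run A
t=1: L0/L1/L2 = AC/-/- → run A
t=2: L0/L1/L2 = C/A/- → run C
t=3: L0/L1/L2 = CF/A/- → run C
t=4: L0/L1/L2 = F/AC/- → run F
t=5: L0/L1/L2 = F/AC/- → run F
t=6: L0/L1/L2 = -/ACF/- → run A
t=7: L0/L1/L2 = -/ACF/- → run A
t=8: L0/L1/L2 = -/ACF/- → run A
t=9: L0/L1/L2 = -/ACF/- → run A
t=10: L0/L1/L2 = -/CF/A → run C
t=11: L0/L1/L2 = -/CF/A → run C
t=12: L0/L1/L2 = -/CF/A → run C
t=13: L0/L1/L2 = -/CF/A → run C
t=14: L0/L1/L2 = -/F/A → run F
t=15: L0/L1/L2 = -/F/A → run F
t=16: L0/L1/L2 = -/F/A → run F
t=17: L0/L1/L2 = -/F/A → run F
t=18: L0/L1/L2 = -/-/AF → run A
t=19: L0/L1/L2 = -/-/AF → run A
t=20: L0/L1/L2 = -/-/F → run F
t=21: L0/L1/L2 = -/-/F → run F
t=22: (idle)
t=23: (idle)
t=24: (idle)

running at tick 18 = A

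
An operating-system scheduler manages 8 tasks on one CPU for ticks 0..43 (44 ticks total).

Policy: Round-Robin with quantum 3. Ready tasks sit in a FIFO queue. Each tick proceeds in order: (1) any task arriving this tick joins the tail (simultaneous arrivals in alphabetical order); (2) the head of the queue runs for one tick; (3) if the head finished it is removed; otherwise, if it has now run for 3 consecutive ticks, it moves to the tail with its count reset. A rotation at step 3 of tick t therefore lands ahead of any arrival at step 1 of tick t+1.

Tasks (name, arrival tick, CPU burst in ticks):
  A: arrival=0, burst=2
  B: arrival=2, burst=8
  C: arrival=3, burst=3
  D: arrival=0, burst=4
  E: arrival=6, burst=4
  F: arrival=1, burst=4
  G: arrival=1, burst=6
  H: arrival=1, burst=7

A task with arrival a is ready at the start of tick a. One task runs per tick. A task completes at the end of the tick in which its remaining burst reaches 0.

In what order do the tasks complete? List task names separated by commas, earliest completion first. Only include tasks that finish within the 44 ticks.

completion order = A, C, D, F, G, E, H, B

t=0: queue=[A,D] q_used=0 → run A
t=1: queue=[A,D,F,G,H] q_used=1 → run A
t=2: queue=[D,F,G,H,B] q_used=0 → run D
t=3: queue=[D,F,G,H,B,C] q_used=1 → run D
t=4: queue=[D,F,G,H,B,C] q_used=2 → run D
t=5: queue=[F,G,H,B,C,D] q_used=0 → run F
t=6: queue=[F,G,H,B,C,D,E] q_used=1 → run F
t=7: queue=[F,G,H,B,C,D,E] q_used=2 → run F
t=8: queue=[G,H,B,C,D,E,F] q_used=0 → run G
t=9: queue=[G,H,B,C,D,E,F] q_used=1 → run G
t=10: queue=[G,H,B,C,D,E,F] q_used=2 → run G
t=11: queue=[H,B,C,D,E,F,G] q_used=0 → run H
t=12: queue=[H,B,C,D,E,F,G] q_used=1 → run H
t=13: queue=[H,B,C,D,E,F,G] q_used=2 → run H
t=14: queue=[B,C,D,E,F,G,H] q_used=0 → run B
t=15: queue=[B,C,D,E,F,G,H] q_used=1 → run B
t=16: queue=[B,C,D,E,F,G,H] q_used=2 → run B
t=17: queue=[C,D,E,F,G,H,B] q_used=0 → run C
t=18: queue=[C,D,E,F,G,H,B] q_used=1 → run C
t=19: queue=[C,D,E,F,G,H,B] q_used=2 → run C
t=20: queue=[D,E,F,G,H,B] q_used=0 → run D
t=21: queue=[E,F,G,H,B] q_used=0 → run E
t=22: queue=[E,F,G,H,B] q_used=1 → run E
t=23: queue=[E,F,G,H,B] q_used=2 → run E
t=24: queue=[F,G,H,B,E] q_used=0 → run F
t=25: queue=[G,H,B,E] q_used=0 → run G
t=26: queue=[G,H,B,E] q_used=1 → run G
t=27: queue=[G,H,B,E] q_used=2 → run G
t=28: queue=[H,B,E] q_used=0 → run H
t=29: queue=[H,B,E] q_used=1 → run H
t=30: queue=[H,B,E] q_used=2 → run H
t=31: queue=[B,E,H] q_used=0 → run B
t=32: queue=[B,E,H] q_used=1 → run B
t=33: queue=[B,E,H] q_used=2 → run B
t=34: queue=[E,H,B] q_used=0 → run E
t=35: queue=[H,B] q_used=0 → run H
t=36: queue=[B] q_used=0 → run B
t=37: queue=[B] q_used=1 → run B
t=38: (idle)
t=39: (idle)
t=40: (idle)
t=41: (idle)
t=42: (idle)
t=43: (idle)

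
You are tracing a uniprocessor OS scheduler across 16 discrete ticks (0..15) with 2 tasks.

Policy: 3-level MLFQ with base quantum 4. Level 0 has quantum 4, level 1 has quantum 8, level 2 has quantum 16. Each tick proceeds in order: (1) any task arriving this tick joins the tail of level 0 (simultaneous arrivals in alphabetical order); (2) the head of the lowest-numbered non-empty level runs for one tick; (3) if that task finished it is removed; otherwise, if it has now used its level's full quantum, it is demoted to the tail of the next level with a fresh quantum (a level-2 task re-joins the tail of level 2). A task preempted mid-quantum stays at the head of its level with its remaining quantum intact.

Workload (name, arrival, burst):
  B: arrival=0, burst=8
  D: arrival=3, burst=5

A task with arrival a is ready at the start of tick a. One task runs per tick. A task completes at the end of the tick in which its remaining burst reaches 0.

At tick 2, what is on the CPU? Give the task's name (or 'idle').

t=0: L0/L1/L2 = B/-/- → run B
t=1: L0/L1/L2 = B/-/- → run B
t=2: L0/L1/L2 = B/-/- → run B
t=3: L0/L1/L2 = BD/-/- → run B
t=4: L0/L1/L2 = D/B/- → run D
t=5: L0/L1/L2 = D/B/- → run D
t=6: L0/L1/L2 = D/B/- → run D
t=7: L0/L1/L2 = D/B/- → run D
t=8: L0/L1/L2 = -/BD/- → run B
t=9: L0/L1/L2 = -/BD/- → run B
t=10: L0/L1/L2 = -/BD/- → run B
t=11: L0/L1/L2 = -/BD/- → run B
t=12: L0/L1/L2 = -/D/- → run D
t=13: (idle)
t=14: (idle)
t=15: (idle)

running at tick 2 = B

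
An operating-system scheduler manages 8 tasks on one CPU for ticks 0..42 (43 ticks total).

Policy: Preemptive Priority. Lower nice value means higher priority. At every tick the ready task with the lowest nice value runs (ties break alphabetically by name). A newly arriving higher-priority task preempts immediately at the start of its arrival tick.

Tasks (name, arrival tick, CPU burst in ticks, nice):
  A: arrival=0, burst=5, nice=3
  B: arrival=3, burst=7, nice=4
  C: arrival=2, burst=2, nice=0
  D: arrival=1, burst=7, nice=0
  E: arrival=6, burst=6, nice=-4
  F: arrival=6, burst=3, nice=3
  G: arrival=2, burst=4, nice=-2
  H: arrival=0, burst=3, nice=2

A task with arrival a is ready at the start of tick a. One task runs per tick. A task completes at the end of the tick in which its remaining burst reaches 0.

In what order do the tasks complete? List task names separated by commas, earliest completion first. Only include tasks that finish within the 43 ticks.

t=0: ready={A,H} → run H
t=1: ready={A,D,H} → run D
t=2: ready={A,C,D,G,H} → run G
t=3: ready={A,B,C,D,G,H} → run G
t=4: ready={A,B,C,D,G,H} → run G
t=5: ready={A,B,C,D,G,H} → run G
t=6: ready={A,B,C,D,E,F,H} → run E
t=7: ready={A,B,C,D,E,F,H} → run E
t=8: ready={A,B,C,D,E,F,H} → run E
t=9: ready={A,B,C,D,E,F,H} → run E
t=10: ready={A,B,C,D,E,F,H} → run E
t=11: ready={A,B,C,D,E,F,H} → run E
t=12: ready={A,B,C,D,F,H} → run C
t=13: ready={A,B,C,D,F,H} → run C
t=14: ready={A,B,D,F,H} → run D
t=15: ready={A,B,D,F,H} → run D
t=16: ready={A,B,D,F,H} → run D
t=17: ready={A,B,D,F,H} → run D
t=18: ready={A,B,D,F,H} → run D
t=19: ready={A,B,D,F,H} → run D
t=20: ready={A,B,F,H} → run H
t=21: ready={A,B,F,H} → run H
t=22: ready={A,B,F} → run A
t=23: ready={A,B,F} → run A
t=24: ready={A,B,F} → run A
t=25: ready={A,B,F} → run A
t=26: ready={A,B,F} → run A
t=27: ready={B,F} → run F
t=28: ready={B,F} → run F
t=29: ready={B,F} → run F
t=30: ready={B} → run B
t=31: ready={B} → run B
t=32: ready={B} → run B
t=33: ready={B} → run B
t=34: ready={B} → run B
t=35: ready={B} → run B
t=36: ready={B} → run B
t=37: (idle)
t=38: (idle)
t=39: (idle)
t=40: (idle)
t=41: (idle)
t=42: (idle)

completion order = G, E, C, D, H, A, F, B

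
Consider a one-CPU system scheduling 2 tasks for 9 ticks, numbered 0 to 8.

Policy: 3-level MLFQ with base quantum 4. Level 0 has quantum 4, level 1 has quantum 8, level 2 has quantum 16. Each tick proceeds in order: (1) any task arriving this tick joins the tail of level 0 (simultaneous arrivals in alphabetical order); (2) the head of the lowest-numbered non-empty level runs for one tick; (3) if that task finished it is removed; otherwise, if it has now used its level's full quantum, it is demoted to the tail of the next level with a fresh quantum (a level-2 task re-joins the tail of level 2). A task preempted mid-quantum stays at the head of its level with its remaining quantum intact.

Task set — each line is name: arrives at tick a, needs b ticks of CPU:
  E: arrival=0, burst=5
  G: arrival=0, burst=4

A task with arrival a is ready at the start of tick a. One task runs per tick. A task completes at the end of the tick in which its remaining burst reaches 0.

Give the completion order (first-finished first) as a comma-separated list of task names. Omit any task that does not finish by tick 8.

completion order = G, E

t=0: L0/L1/L2 = EG/-/- → run E
t=1: L0/L1/L2 = EG/-/- → run E
t=2: L0/L1/L2 = EG/-/- → run E
t=3: L0/L1/L2 = EG/-/- → run E
t=4: L0/L1/L2 = G/E/- → run G
t=5: L0/L1/L2 = G/E/- → run G
t=6: L0/L1/L2 = G/E/- → run G
t=7: L0/L1/L2 = G/E/- → run G
t=8: L0/L1/L2 = -/E/- → run E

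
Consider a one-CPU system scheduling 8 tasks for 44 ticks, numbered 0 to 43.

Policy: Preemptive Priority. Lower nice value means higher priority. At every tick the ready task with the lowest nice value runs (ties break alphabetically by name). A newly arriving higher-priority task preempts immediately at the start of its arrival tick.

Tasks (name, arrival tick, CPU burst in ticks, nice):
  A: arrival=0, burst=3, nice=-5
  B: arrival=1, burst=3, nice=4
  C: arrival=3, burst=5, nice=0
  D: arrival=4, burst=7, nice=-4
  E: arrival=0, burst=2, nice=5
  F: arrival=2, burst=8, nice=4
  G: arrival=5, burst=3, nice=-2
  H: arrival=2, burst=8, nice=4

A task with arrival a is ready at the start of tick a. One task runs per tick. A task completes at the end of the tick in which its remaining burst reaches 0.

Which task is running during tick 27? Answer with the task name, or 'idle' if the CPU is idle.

t=0: ready={A,E} → run A
t=1: ready={A,B,E} → run A
t=2: ready={A,B,E,F,H} → run A
t=3: ready={B,C,E,F,H} → run C
t=4: ready={B,C,D,E,F,H} → run D
t=5: ready={B,C,D,E,F,G,H} → run D
t=6: ready={B,C,D,E,F,G,H} → run D
t=7: ready={B,C,D,E,F,G,H} → run D
t=8: ready={B,C,D,E,F,G,H} → run D
t=9: ready={B,C,D,E,F,G,H} → run D
t=10: ready={B,C,D,E,F,G,H} → run D
t=11: ready={B,C,E,F,G,H} → run G
t=12: ready={B,C,E,F,G,H} → run G
t=13: ready={B,C,E,F,G,H} → run G
t=14: ready={B,C,E,F,H} → run C
t=15: ready={B,C,E,F,H} → run C
t=16: ready={B,C,E,F,H} → run C
t=17: ready={B,C,E,F,H} → run C
t=18: ready={B,E,F,H} → run B
t=19: ready={B,E,F,H} → run B
t=20: ready={B,E,F,H} → run B
t=21: ready={E,F,H} → run F
t=22: ready={E,F,H} → run F
t=23: ready={E,F,H} → run F
t=24: ready={E,F,H} → run F
t=25: ready={E,F,H} → run F
t=26: ready={E,F,H} → run F
t=27: ready={E,F,H} → run F
t=28: ready={E,F,H} → run F
t=29: ready={E,H} → run H
t=30: ready={E,H} → run H
t=31: ready={E,H} → run H
t=32: ready={E,H} → run H
t=33: ready={E,H} → run H
t=34: ready={E,H} → run H
t=35: ready={E,H} → run H
t=36: ready={E,H} → run H
t=37: ready={E} → run E
t=38: ready={E} → run E
t=39: (idle)
t=40: (idle)
t=41: (idle)
t=42: (idle)
t=43: (idle)

running at tick 27 = F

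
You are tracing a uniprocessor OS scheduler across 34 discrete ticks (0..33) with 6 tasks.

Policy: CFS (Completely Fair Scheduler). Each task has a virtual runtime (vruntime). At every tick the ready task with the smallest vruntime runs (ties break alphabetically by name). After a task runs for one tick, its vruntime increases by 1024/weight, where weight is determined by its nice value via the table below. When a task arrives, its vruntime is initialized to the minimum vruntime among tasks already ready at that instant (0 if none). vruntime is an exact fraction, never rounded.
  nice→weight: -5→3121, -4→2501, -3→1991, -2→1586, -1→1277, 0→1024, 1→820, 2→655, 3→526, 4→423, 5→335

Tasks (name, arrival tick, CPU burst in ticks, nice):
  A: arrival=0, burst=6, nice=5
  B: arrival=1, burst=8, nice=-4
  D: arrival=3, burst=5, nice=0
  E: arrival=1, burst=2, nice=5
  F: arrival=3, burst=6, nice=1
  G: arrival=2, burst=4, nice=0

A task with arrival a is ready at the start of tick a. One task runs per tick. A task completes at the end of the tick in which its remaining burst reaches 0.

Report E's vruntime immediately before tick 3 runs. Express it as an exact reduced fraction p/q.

vruntime(E, start of tick 3) = 1024/335

t=0: vr[A=0] → run A
t=1: vr[A=1024/335 B=1024/335 E=1024/335] → run A
t=2: vr[A=2048/335 B=1024/335 E=1024/335 G=1024/335] → run B
t=3: vr[A=2048/335 B=2904064/837835 D=1024/335 E=1024/335 F=1024/335 G=1024/335] → run D
t=4: vr[A=2048/335 B=2904064/837835 D=1359/335 E=1024/335 F=1024/335 G=1024/335] → run E
t=5: vr[A=2048/335 B=2904064/837835 D=1359/335 E=2048/335 F=1024/335 G=1024/335] → run F
t=6: vr[A=2048/335 B=2904064/837835 D=1359/335 E=2048/335 F=59136/13735 G=1024/335] → run G
t=7: vr[A=2048/335 B=2904064/837835 D=1359/335 E=2048/335 F=59136/13735 G=1359/335] → run B
t=8: vr[A=2048/335 B=3247104/837835 D=1359/335 E=2048/335 F=59136/13735 G=1359/335] → run B
t=9: vr[A=2048/335 B=3590144/837835 D=1359/335 E=2048/335 F=59136/13735 G=1359/335] → run D
t=10: vr[A=2048/335 B=3590144/837835 D=1694/335 E=2048/335 F=59136/13735 G=1359/335] → run G
t=11: vr[A=2048/335 B=3590144/837835 D=1694/335 E=2048/335 F=59136/13735 G=1694/335] → run B
t=12: vr[A=2048/335 B=3933184/837835 D=1694/335 E=2048/335 F=59136/13735 G=1694/335] → run F
t=13: vr[A=2048/335 B=3933184/837835 D=1694/335 E=2048/335 F=76288/13735 G=1694/335] → run B
t=14: vr[A=2048/335 B=4276224/837835 D=1694/335 E=2048/335 F=76288/13735 G=1694/335] → run D
t=15: vr[A=2048/335 B=4276224/837835 D=2029/335 E=2048/335 F=76288/13735 G=1694/335] → run G
t=16: vr[A=2048/335 B=4276224/837835 D=2029/335 E=2048/335 F=76288/13735 G=2029/335] → run B
t=17: vr[A=2048/335 B=4619264/837835 D=2029/335 E=2048/335 F=76288/13735 G=2029/335] → run B
t=18: vr[A=2048/335 B=4962304/837835 D=2029/335 E=2048/335 F=76288/13735 G=2029/335] → run F
t=19: vr[A=2048/335 B=4962304/837835 D=2029/335 E=2048/335 F=18688/2747 G=2029/335] → run B
t=20: vr[A=2048/335 D=2029/335 E=2048/335 F=18688/2747 G=2029/335] → run D
t=21: vr[A=2048/335 D=2364/335 E=2048/335 F=18688/2747 G=2029/335] → run G
t=22: vr[A=2048/335 D=2364/335 E=2048/335 F=18688/2747] → run A
t=23: vr[A=3072/335 D=2364/335 E=2048/335 F=18688/2747] → run E
t=24: vr[A=3072/335 D=2364/335 F=18688/2747] → run F
t=25: vr[A=3072/335 D=2364/335 F=110592/13735] → run D
t=26: vr[A=3072/335 F=110592/13735] → run F
t=27: vr[A=3072/335 F=127744/13735] → run A
t=28: vr[A=4096/335 F=127744/13735] → run F
t=29: vr[A=4096/335] → run A
t=30: vr[A=1024/67] → run A
t=31: (idle)
t=32: (idle)
t=33: (idle)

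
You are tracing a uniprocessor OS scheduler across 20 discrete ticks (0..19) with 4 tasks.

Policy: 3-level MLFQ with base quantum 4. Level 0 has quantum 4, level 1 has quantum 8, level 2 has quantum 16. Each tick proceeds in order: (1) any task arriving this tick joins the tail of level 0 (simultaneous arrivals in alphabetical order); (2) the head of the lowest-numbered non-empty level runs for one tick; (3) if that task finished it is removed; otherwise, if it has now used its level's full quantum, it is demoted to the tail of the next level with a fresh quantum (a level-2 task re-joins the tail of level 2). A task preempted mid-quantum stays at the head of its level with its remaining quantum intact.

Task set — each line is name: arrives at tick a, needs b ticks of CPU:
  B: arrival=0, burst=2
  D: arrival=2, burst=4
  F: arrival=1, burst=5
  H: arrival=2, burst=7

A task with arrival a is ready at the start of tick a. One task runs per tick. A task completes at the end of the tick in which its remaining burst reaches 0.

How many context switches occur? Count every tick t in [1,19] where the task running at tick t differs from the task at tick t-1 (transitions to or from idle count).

t=0: L0/L1/L2 = B/-/- → run B
t=1: L0/L1/L2 = BF/-/- → run B
t=2: L0/L1/L2 = FDH/-/- → run F
t=3: L0/L1/L2 = FDH/-/- → run F
t=4: L0/L1/L2 = FDH/-/- → run F
t=5: L0/L1/L2 = FDH/-/- → run F
t=6: L0/L1/L2 = DH/F/- → run D
t=7: L0/L1/L2 = DH/F/- → run D
t=8: L0/L1/L2 = DH/F/- → run D
t=9: L0/L1/L2 = DH/F/- → run D
t=10: L0/L1/L2 = H/F/- → run H
t=11: L0/L1/L2 = H/F/- → run H
t=12: L0/L1/L2 = H/F/- → run H
t=13: L0/L1/L2 = H/F/- → run H
t=14: L0/L1/L2 = -/FH/- → run F
t=15: L0/L1/L2 = -/H/- → run H
t=16: L0/L1/L2 = -/H/- → run H
t=17: L0/L1/L2 = -/H/- → run H
t=18: (idle)
t=19: (idle)

context switches = 6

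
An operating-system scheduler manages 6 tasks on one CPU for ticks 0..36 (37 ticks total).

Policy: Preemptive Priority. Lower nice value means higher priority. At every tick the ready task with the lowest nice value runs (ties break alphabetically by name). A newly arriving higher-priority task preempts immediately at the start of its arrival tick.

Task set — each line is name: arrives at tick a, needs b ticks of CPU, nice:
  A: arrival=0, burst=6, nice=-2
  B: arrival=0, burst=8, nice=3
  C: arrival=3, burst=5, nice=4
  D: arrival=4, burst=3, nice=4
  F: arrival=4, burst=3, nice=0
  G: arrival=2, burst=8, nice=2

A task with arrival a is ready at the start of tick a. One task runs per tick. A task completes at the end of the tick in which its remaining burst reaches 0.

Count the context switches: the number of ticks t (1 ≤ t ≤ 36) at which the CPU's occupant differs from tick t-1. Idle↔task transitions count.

context switches = 6

t=0: ready={A,B} → run A
t=1: ready={A,B} → run A
t=2: ready={A,B,G} → run A
t=3: ready={A,B,C,G} → run A
t=4: ready={A,B,C,D,F,G} → run A
t=5: ready={A,B,C,D,F,G} → run A
t=6: ready={B,C,D,F,G} → run F
t=7: ready={B,C,D,F,G} → run F
t=8: ready={B,C,D,F,G} → run F
t=9: ready={B,C,D,G} → run G
t=10: ready={B,C,D,G} → run G
t=11: ready={B,C,D,G} → run G
t=12: ready={B,C,D,G} → run G
t=13: ready={B,C,D,G} → run G
t=14: ready={B,C,D,G} → run G
t=15: ready={B,C,D,G} → run G
t=16: ready={B,C,D,G} → run G
t=17: ready={B,C,D} → run B
t=18: ready={B,C,D} → run B
t=19: ready={B,C,D} → run B
t=20: ready={B,C,D} → run B
t=21: ready={B,C,D} → run B
t=22: ready={B,C,D} → run B
t=23: ready={B,C,D} → run B
t=24: ready={B,C,D} → run B
t=25: ready={C,D} → run C
t=26: ready={C,D} → run C
t=27: ready={C,D} → run C
t=28: ready={C,D} → run C
t=29: ready={C,D} → run C
t=30: ready={D} → run D
t=31: ready={D} → run D
t=32: ready={D} → run D
t=33: (idle)
t=34: (idle)
t=35: (idle)
t=36: (idle)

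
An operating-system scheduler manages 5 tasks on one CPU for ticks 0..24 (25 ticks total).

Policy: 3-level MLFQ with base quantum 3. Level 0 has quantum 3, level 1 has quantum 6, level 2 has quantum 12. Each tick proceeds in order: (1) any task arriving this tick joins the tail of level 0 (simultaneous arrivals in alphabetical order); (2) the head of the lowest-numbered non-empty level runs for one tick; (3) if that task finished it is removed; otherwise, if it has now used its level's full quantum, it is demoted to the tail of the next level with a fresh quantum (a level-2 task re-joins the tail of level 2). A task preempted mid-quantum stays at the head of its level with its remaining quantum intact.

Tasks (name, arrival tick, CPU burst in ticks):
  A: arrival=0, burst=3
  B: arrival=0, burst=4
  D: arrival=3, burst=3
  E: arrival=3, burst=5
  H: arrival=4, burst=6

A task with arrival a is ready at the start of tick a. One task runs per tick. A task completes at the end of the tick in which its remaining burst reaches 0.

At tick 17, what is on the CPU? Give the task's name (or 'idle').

t=0: L0/L1/L2 = AB/-/- → run A
t=1: L0/L1/L2 = AB/-/- → run A
t=2: L0/L1/L2 = AB/-/- → run A
t=3: L0/L1/L2 = BDE/-/- → run B
t=4: L0/L1/L2 = BDEH/-/- → run B
t=5: L0/L1/L2 = BDEH/-/- → run B
t=6: L0/L1/L2 = DEH/B/- → run D
t=7: L0/L1/L2 = DEH/B/- → run D
t=8: L0/L1/L2 = DEH/B/- → run D
t=9: L0/L1/L2 = EH/B/- → run E
t=10: L0/L1/L2 = EH/B/- → run E
t=11: L0/L1/L2 = EH/B/- → run E
t=12: L0/L1/L2 = H/BE/- → run H
t=13: L0/L1/L2 = H/BE/- → run H
t=14: L0/L1/L2 = H/BE/- → run H
t=15: L0/L1/L2 = -/BEH/- → run B
t=16: L0/L1/L2 = -/EH/- → run E
t=17: L0/L1/L2 = -/EH/- → run E
t=18: L0/L1/L2 = -/H/- → run H
t=19: L0/L1/L2 = -/H/- → run H
t=20: L0/L1/L2 = -/H/- → run H
t=21: (idle)
t=22: (idle)
t=23: (idle)
t=24: (idle)

running at tick 17 = E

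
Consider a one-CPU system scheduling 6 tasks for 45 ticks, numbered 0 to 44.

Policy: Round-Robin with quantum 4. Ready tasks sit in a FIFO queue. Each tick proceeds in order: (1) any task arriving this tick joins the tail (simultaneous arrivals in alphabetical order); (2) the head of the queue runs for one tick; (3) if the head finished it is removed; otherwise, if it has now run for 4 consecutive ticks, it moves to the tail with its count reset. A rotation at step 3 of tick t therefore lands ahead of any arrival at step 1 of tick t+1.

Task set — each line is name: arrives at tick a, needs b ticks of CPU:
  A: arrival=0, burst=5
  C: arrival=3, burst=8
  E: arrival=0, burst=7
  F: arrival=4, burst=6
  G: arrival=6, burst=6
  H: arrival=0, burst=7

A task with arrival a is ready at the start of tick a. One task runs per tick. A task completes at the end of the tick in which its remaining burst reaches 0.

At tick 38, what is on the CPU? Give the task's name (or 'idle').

t=0: queue=[A,E,H] q_used=0 → run A
t=1: queue=[A,E,H] q_used=1 → run A
t=2: queue=[A,E,H] q_used=2 → run A
t=3: queue=[A,E,H,C] q_used=3 → run A
t=4: queue=[E,H,C,A,F] q_used=0 → run E
t=5: queue=[E,H,C,A,F] q_used=1 → run E
t=6: queue=[E,H,C,A,F,G] q_used=2 → run E
t=7: queue=[E,H,C,A,F,G] q_used=3 → run E
t=8: queue=[H,C,A,F,G,E] q_used=0 → run H
t=9: queue=[H,C,A,F,G,E] q_used=1 → run H
t=10: queue=[H,C,A,F,G,E] q_used=2 → run H
t=11: queue=[H,C,A,F,G,E] q_used=3 → run H
t=12: queue=[C,A,F,G,E,H] q_used=0 → run C
t=13: queue=[C,A,F,G,E,H] q_used=1 → run C
t=14: queue=[C,A,F,G,E,H] q_used=2 → run C
t=15: queue=[C,A,F,G,E,H] q_used=3 → run C
t=16: queue=[A,F,G,E,H,C] q_used=0 → run A
t=17: queue=[F,G,E,H,C] q_used=0 → run F
t=18: queue=[F,G,E,H,C] q_used=1 → run F
t=19: queue=[F,G,E,H,C] q_used=2 → run F
t=20: queue=[F,G,E,H,C] q_used=3 → run F
t=21: queue=[G,E,H,C,F] q_used=0 → run G
t=22: queue=[G,E,H,C,F] q_used=1 → run G
t=23: queue=[G,E,H,C,F] q_used=2 → run G
t=24: queue=[G,E,H,C,F] q_used=3 → run G
t=25: queue=[E,H,C,F,G] q_used=0 → run E
t=26: queue=[E,H,C,F,G] q_used=1 → run E
t=27: queue=[E,H,C,F,G] q_used=2 → run E
t=28: queue=[H,C,F,G] q_used=0 → run H
t=29: queue=[H,C,F,G] q_used=1 → run H
t=30: queue=[H,C,F,G] q_used=2 → run H
t=31: queue=[C,F,G] q_used=0 → run C
t=32: queue=[C,F,G] q_used=1 → run C
t=33: queue=[C,F,G] q_used=2 → run C
t=34: queue=[C,F,G] q_used=3 → run C
t=35: queue=[F,G] q_used=0 → run F
t=36: queue=[F,G] q_used=1 → run F
t=37: queue=[G] q_used=0 → run G
t=38: queue=[G] q_used=1 → run G
t=39: (idle)
t=40: (idle)
t=41: (idle)
t=42: (idle)
t=43: (idle)
t=44: (idle)

running at tick 38 = G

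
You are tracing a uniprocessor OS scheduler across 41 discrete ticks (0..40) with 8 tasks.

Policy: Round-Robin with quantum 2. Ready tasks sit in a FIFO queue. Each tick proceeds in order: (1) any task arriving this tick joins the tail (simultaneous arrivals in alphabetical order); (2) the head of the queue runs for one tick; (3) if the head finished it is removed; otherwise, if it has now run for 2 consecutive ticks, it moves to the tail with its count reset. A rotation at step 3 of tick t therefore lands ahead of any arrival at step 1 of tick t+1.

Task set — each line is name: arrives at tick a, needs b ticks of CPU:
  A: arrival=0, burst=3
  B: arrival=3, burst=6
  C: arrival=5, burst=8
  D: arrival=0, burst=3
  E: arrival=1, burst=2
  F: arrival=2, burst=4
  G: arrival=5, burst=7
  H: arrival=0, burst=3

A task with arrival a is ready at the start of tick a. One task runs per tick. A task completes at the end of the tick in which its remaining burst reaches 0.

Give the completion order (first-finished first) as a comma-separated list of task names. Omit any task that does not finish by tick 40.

t=0: queue=[A,D,H] q_used=0 → run A
t=1: queue=[A,D,H,E] q_used=1 → run A
t=2: queue=[D,H,E,A,F] q_used=0 → run D
t=3: queue=[D,H,E,A,F,B] q_used=1 → run D
t=4: queue=[H,E,A,F,B,D] q_used=0 → run H
t=5: queue=[H,E,A,F,B,D,C,G] q_used=1 → run H
t=6: queue=[E,A,F,B,D,C,G,H] q_used=0 → run E
t=7: queue=[E,A,F,B,D,C,G,H] q_used=1 → run E
t=8: queue=[A,F,B,D,C,G,H] q_used=0 → run A
t=9: queue=[F,B,D,C,G,H] q_used=0 → run F
t=10: queue=[F,B,D,C,G,H] q_used=1 → run F
t=11: queue=[B,D,C,G,H,F] q_used=0 → run B
t=12: queue=[B,D,C,G,H,F] q_used=1 → run B
t=13: queue=[D,C,G,H,F,B] q_used=0 → run D
t=14: queue=[C,G,H,F,B] q_used=0 → run C
t=15: queue=[C,G,H,F,B] q_used=1 → run C
t=16: queue=[G,H,F,B,C] q_used=0 → run G
t=17: queue=[G,H,F,B,C] q_used=1 → run G
t=18: queue=[H,F,B,C,G] q_used=0 → run H
t=19: queue=[F,B,C,G] q_used=0 → run F
t=20: queue=[F,B,C,G] q_used=1 → run F
t=21: queue=[B,C,G] q_used=0 → run B
t=22: queue=[B,C,G] q_used=1 → run B
t=23: queue=[C,G,B] q_used=0 → run C
t=24: queue=[C,G,B] q_used=1 → run C
t=25: queue=[G,B,C] q_used=0 → run G
t=26: queue=[G,B,C] q_used=1 → run G
t=27: queue=[B,C,G] q_used=0 → run B
t=28: queue=[B,C,G] q_used=1 → run B
t=29: queue=[C,G] q_used=0 → run C
t=30: queue=[C,G] q_used=1 → run C
t=31: queue=[G,C] q_used=0 → run G
t=32: queue=[G,C] q_used=1 → run G
t=33: queue=[C,G] q_used=0 → run C
t=34: queue=[C,G] q_used=1 → run C
t=35: queue=[G] q_used=0 → run G
t=36: (idle)
t=37: (idle)
t=38: (idle)
t=39: (idle)
t=40: (idle)

completion order = E, A, D, H, F, B, C, G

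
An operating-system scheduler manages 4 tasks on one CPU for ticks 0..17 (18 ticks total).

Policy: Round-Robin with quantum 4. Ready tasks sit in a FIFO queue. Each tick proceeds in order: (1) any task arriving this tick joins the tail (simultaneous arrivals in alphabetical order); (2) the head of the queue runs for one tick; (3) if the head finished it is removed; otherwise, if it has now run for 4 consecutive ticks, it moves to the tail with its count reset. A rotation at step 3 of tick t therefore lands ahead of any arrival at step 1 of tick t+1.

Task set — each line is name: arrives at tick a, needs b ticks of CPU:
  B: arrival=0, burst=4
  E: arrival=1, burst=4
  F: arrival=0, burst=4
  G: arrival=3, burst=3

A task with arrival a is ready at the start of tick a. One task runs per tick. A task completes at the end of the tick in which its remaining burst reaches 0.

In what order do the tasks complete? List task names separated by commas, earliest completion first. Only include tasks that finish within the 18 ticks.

t=0: queue=[B,F] q_used=0 → run B
t=1: queue=[B,F,E] q_used=1 → run B
t=2: queue=[B,F,E] q_used=2 → run B
t=3: queue=[B,F,E,G] q_used=3 → run B
t=4: queue=[F,E,G] q_used=0 → run F
t=5: queue=[F,E,G] q_used=1 → run F
t=6: queue=[F,E,G] q_used=2 → run F
t=7: queue=[F,E,G] q_used=3 → run F
t=8: queue=[E,G] q_used=0 → run E
t=9: queue=[E,G] q_used=1 → run E
t=10: queue=[E,G] q_used=2 → run E
t=11: queue=[E,G] q_used=3 → run E
t=12: queue=[G] q_used=0 → run G
t=13: queue=[G] q_used=1 → run G
t=14: queue=[G] q_used=2 → run G
t=15: (idle)
t=16: (idle)
t=17: (idle)

completion order = B, F, E, G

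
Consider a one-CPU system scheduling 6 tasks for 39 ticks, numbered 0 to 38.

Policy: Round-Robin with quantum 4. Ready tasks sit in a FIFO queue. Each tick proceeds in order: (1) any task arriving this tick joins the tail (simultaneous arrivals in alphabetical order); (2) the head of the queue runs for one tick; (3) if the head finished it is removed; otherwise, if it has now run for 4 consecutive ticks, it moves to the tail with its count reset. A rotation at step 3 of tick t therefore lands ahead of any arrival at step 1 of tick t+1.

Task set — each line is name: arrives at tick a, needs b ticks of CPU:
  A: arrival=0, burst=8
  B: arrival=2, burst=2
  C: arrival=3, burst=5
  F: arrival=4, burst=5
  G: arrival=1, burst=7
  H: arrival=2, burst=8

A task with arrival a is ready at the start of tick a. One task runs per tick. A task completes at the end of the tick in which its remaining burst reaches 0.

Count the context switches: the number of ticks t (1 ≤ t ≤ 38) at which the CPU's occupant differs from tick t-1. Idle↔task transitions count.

t=0: queue=[A] q_used=0 → run A
t=1: queue=[A,G] q_used=1 → run A
t=2: queue=[A,G,B,H] q_used=2 → run A
t=3: queue=[A,G,B,H,C] q_used=3 → run A
t=4: queue=[G,B,H,C,A,F] q_used=0 → run G
t=5: queue=[G,B,H,C,A,F] q_used=1 → run G
t=6: queue=[G,B,H,C,A,F] q_used=2 → run G
t=7: queue=[G,B,H,C,A,F] q_used=3 → run G
t=8: queue=[B,H,C,A,F,G] q_used=0 → run B
t=9: queue=[B,H,C,A,F,G] q_used=1 → run B
t=10: queue=[H,C,A,F,G] q_used=0 → run H
t=11: queue=[H,C,A,F,G] q_used=1 → run H
t=12: queue=[H,C,A,F,G] q_used=2 → run H
t=13: queue=[H,C,A,F,G] q_used=3 → run H
t=14: queue=[C,A,F,G,H] q_used=0 → run C
t=15: queue=[C,A,F,G,H] q_used=1 → run C
t=16: queue=[C,A,F,G,H] q_used=2 → run C
t=17: queue=[C,A,F,G,H] q_used=3 → run C
t=18: queue=[A,F,G,H,C] q_used=0 → run A
t=19: queue=[A,F,G,H,C] q_used=1 → run A
t=20: queue=[A,F,G,H,C] q_used=2 → run A
t=21: queue=[A,F,G,H,C] q_used=3 → run A
t=22: queue=[F,G,H,C] q_used=0 → run F
t=23: queue=[F,G,H,C] q_used=1 → run F
t=24: queue=[F,G,H,C] q_used=2 → run F
t=25: queue=[F,G,H,C] q_used=3 → run F
t=26: queue=[G,H,C,F] q_used=0 → run G
t=27: queue=[G,H,C,F] q_used=1 → run G
t=28: queue=[G,H,C,F] q_used=2 → run G
t=29: queue=[H,C,F] q_used=0 → run H
t=30: queue=[H,C,F] q_used=1 → run H
t=31: queue=[H,C,F] q_used=2 → run H
t=32: queue=[H,C,F] q_used=3 → run H
t=33: queue=[C,F] q_used=0 → run C
t=34: queue=[F] q_used=0 → run F
t=35: (idle)
t=36: (idle)
t=37: (idle)
t=38: (idle)

context switches = 11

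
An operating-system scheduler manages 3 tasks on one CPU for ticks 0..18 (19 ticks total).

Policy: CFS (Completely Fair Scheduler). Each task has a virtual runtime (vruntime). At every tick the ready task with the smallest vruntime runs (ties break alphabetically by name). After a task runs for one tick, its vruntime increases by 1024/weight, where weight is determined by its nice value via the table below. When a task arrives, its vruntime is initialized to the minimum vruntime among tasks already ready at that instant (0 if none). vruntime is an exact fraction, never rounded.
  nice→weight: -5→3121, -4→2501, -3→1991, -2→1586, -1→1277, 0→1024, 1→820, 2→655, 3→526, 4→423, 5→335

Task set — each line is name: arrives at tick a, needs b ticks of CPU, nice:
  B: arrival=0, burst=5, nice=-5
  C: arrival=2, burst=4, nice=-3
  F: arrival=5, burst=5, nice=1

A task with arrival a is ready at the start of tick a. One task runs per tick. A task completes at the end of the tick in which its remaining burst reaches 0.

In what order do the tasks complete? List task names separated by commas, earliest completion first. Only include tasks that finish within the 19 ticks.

t=0: vr[B=0] → run B
t=1: vr[B=1024/3121] → run B
t=2: vr[B=2048/3121 C=2048/3121] → run B
t=3: vr[B=3072/3121 C=2048/3121] → run C
t=4: vr[B=3072/3121 C=7273472/6213911] → run B
t=5: vr[B=4096/3121 C=7273472/6213911 F=7273472/6213911] → run C
t=6: vr[B=4096/3121 C=10469376/6213911 F=7273472/6213911] → run F
t=7: vr[B=4096/3121 C=10469376/6213911 F=3081822976/1273851755] → run B
t=8: vr[C=10469376/6213911 F=3081822976/1273851755] → run C
t=9: vr[C=13665280/6213911 F=3081822976/1273851755] → run C
t=10: vr[F=3081822976/1273851755] → run F
t=11: vr[F=4672584192/1273851755] → run F
t=12: vr[F=6263345408/1273851755] → run F
t=13: vr[F=7854106624/1273851755] → run F
t=14: (idle)
t=15: (idle)
t=16: (idle)
t=17: (idle)
t=18: (idle)

completion order = B, C, F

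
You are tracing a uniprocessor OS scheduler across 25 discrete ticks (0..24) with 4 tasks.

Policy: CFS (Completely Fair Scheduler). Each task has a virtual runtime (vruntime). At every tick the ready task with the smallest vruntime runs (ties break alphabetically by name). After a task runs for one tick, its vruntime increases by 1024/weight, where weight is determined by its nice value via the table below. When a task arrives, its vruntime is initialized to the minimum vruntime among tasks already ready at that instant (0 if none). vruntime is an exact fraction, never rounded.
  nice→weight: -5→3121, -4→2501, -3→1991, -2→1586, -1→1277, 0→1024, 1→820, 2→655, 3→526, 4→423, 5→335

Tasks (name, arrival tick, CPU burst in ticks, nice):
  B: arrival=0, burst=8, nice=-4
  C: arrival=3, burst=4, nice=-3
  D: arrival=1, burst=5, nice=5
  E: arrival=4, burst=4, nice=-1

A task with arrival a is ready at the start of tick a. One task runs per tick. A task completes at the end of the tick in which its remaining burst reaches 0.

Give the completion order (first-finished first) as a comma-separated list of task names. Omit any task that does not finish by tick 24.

completion order = C, B, E, D

t=0: vr[B=0] → run B
t=1: vr[B=1024/2501 D=1024/2501] → run B
t=2: vr[B=2048/2501 D=1024/2501] → run D
t=3: vr[B=2048/2501 C=2048/2501 D=2904064/837835] → run B
t=4: vr[B=3072/2501 C=2048/2501 D=2904064/837835 E=2048/2501] → run C
t=5: vr[B=3072/2501 C=6638592/4979491 D=2904064/837835 E=2048/2501] → run E
t=6: vr[B=3072/2501 C=6638592/4979491 D=2904064/837835 E=5176320/3193777] → run B
t=7: vr[B=4096/2501 C=6638592/4979491 D=2904064/837835 E=5176320/3193777] → run C
t=8: vr[B=4096/2501 C=9199616/4979491 D=2904064/837835 E=5176320/3193777] → run E
t=9: vr[B=4096/2501 C=9199616/4979491 D=2904064/837835 E=7737344/3193777] → run B
t=10: vr[B=5120/2501 C=9199616/4979491 D=2904064/837835 E=7737344/3193777] → run C
t=11: vr[B=5120/2501 C=11760640/4979491 D=2904064/837835 E=7737344/3193777] → run B
t=12: vr[B=6144/2501 C=11760640/4979491 D=2904064/837835 E=7737344/3193777] → run C
t=13: vr[B=6144/2501 D=2904064/837835 E=7737344/3193777] → run E
t=14: vr[B=6144/2501 D=2904064/837835 E=10298368/3193777] → run B
t=15: vr[B=7168/2501 D=2904064/837835 E=10298368/3193777] → run B
t=16: vr[D=2904064/837835 E=10298368/3193777] → run E
t=17: vr[D=2904064/837835] → run D
t=18: vr[D=5465088/837835] → run D
t=19: vr[D=8026112/837835] → run D
t=20: vr[D=10587136/837835] → run D
t=21: (idle)
t=22: (idle)
t=23: (idle)
t=24: (idle)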